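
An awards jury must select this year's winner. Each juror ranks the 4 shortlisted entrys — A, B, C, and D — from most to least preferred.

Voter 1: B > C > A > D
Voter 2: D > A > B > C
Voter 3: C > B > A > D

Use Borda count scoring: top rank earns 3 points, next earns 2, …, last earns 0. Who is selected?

B

Borda scores:
  A: 1 + 2 + 1 = 4
  B: 3 + 1 + 2 = 6
  C: 2 + 0 + 3 = 5
  D: 0 + 3 + 0 = 3
B has the highest total.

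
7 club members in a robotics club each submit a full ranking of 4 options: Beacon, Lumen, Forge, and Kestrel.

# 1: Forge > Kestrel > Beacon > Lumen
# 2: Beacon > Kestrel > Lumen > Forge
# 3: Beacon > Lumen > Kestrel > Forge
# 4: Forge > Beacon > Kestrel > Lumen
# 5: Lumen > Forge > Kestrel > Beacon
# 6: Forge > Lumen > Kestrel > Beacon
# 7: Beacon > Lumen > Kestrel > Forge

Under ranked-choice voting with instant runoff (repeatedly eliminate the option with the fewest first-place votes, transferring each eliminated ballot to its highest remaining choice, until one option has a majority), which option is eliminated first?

Round 1: Beacon 3, Forge 3, Lumen 1, Kestrel 0. Kestrel has the fewest and is eliminated.
Round 2: Beacon 3, Forge 3, Lumen 1. Lumen has the fewest and is eliminated.
Round 3: Forge 4, Beacon 3. Forge has a majority.

Kestrel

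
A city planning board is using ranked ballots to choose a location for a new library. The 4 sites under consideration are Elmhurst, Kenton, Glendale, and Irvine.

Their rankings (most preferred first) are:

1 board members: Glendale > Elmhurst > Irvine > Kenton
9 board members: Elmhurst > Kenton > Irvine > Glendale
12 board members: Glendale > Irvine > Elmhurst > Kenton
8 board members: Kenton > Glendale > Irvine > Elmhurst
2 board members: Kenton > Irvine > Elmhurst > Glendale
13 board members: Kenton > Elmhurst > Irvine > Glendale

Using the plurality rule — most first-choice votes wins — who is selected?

Kenton

First-place vote totals:
  Elmhurst: 9
  Kenton: 23
  Glendale: 13
  Irvine: 0
Kenton has the most first-place votes.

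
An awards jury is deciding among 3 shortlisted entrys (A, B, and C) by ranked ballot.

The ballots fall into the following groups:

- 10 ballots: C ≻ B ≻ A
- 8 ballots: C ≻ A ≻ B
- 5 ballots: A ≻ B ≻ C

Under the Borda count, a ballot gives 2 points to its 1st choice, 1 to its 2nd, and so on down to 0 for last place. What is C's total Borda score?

36

Borda scores:
  A: 10·0 + 8·1 + 5·2 = 18
  B: 10·1 + 8·0 + 5·1 = 15
  C: 10·2 + 8·2 + 5·0 = 36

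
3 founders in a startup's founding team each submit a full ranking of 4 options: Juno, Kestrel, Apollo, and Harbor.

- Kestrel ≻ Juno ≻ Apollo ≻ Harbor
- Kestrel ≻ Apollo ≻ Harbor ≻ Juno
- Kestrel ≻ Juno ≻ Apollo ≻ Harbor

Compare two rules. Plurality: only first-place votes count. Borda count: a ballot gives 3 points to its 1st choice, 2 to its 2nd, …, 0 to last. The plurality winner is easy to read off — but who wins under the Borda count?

Plurality first-place counts: Juno 0, Kestrel 3, Apollo 0, Harbor 0 → Kestrel.
Borda totals: Juno 4, Kestrel 9, Apollo 4, Harbor 1 → Kestrel.

Kestrel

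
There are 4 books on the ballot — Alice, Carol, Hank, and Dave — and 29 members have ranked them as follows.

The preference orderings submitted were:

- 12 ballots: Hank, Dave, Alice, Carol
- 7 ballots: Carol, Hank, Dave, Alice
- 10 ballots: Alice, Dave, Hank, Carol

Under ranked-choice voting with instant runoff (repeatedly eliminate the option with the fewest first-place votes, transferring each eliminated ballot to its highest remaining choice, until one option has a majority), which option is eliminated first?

Round 1: Hank 12, Alice 10, Carol 7, Dave 0. Dave has the fewest and is eliminated.
Round 2: Hank 12, Alice 10, Carol 7. Carol has the fewest and is eliminated.
Round 3: Hank 19, Alice 10. Hank has a majority.

Dave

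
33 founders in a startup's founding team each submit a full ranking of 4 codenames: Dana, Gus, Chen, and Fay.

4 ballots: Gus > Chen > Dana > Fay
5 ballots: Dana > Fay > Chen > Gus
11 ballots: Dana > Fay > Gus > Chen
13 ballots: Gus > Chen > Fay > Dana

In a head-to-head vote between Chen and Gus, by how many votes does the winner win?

23

Ballots ranking Chen above Gus: 5.
Ballots ranking Gus above Chen: 4+11+13 = 28.
Gus wins 28–5, a margin of 23.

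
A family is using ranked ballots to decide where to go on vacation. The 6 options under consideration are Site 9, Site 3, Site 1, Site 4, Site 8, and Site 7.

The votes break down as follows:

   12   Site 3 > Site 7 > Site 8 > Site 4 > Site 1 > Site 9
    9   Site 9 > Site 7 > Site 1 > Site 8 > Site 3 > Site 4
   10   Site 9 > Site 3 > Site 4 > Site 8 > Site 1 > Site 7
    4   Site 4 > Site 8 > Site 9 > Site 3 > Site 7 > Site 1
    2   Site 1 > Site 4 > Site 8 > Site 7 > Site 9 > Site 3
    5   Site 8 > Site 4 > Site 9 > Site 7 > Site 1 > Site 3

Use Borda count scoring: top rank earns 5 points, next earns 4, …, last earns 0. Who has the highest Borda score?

Site 9

Borda scores:
  Site 9: 12·0 + 9·5 + 10·5 + 4·3 + 2·1 + 5·3 = 124
  Site 3: 12·5 + 9·1 + 10·4 + 4·2 + 2·0 + 5·0 = 117
  Site 1: 12·1 + 9·3 + 10·1 + 4·0 + 2·5 + 5·1 = 64
  Site 4: 12·2 + 9·0 + 10·3 + 4·5 + 2·4 + 5·4 = 102
  Site 8: 12·3 + 9·2 + 10·2 + 4·4 + 2·3 + 5·5 = 121
  Site 7: 12·4 + 9·4 + 10·0 + 4·1 + 2·2 + 5·2 = 102
Site 9 has the highest total.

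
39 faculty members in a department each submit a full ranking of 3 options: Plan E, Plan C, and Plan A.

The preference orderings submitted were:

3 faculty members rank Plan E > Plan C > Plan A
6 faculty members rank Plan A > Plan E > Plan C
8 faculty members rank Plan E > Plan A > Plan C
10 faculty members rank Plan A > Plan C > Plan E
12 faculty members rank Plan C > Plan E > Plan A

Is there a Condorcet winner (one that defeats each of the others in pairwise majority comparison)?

Head-to-head results (39 voters total):
Plan E vs Plan C: Plan C wins 22–17.
Plan E vs Plan A: Plan E wins 23–16.
Plan C vs Plan A: Plan A wins 24–15.
No candidate beats all others: Plan E beats Plan A beats Plan C beats Plan E, a majority cycle.

No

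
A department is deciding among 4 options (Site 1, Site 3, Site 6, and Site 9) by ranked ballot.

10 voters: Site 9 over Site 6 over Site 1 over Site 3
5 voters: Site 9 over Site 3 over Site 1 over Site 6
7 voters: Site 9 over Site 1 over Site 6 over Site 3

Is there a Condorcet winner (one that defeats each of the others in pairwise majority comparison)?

Head-to-head results (22 voters total):
Site 1 vs Site 3: Site 1 wins 17–5.
Site 1 vs Site 6: Site 1 wins 12–10.
Site 1 vs Site 9: Site 9 wins 22–0.
Site 3 vs Site 6: Site 6 wins 17–5.
Site 3 vs Site 9: Site 9 wins 22–0.
Site 6 vs Site 9: Site 9 wins 22–0.
Site 9 beats each rival — Site 1 (22–0), Site 3 (22–0), Site 6 (22–0) — so Site 9 is the Condorcet winner.

Yes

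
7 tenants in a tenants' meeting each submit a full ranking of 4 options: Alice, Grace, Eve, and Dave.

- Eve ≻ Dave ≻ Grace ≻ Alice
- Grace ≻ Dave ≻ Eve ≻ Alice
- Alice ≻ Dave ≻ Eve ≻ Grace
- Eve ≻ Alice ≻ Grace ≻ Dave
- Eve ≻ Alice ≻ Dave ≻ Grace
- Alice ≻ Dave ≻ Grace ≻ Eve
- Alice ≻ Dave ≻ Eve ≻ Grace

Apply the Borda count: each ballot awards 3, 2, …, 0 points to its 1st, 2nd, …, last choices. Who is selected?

Alice

Borda scores:
  Alice: 0 + 0 + 3 + 2 + 2 + 3 + 3 = 13
  Grace: 1 + 3 + 0 + 1 + 0 + 1 + 0 = 6
  Eve: 3 + 1 + 1 + 3 + 3 + 0 + 1 = 12
  Dave: 2 + 2 + 2 + 0 + 1 + 2 + 2 = 11
Alice has the highest total.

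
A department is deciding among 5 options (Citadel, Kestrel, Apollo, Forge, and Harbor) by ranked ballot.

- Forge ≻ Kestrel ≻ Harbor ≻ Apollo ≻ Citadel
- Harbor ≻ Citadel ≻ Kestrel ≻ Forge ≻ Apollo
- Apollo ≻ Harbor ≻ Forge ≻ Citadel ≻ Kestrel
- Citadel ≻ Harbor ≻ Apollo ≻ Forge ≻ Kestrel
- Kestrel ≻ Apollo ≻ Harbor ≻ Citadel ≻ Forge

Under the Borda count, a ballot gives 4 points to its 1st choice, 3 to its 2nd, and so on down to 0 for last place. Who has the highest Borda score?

Harbor

Borda scores:
  Citadel: 0 + 3 + 1 + 4 + 1 = 9
  Kestrel: 3 + 2 + 0 + 0 + 4 = 9
  Apollo: 1 + 0 + 4 + 2 + 3 = 10
  Forge: 4 + 1 + 2 + 1 + 0 = 8
  Harbor: 2 + 4 + 3 + 3 + 2 = 14
Harbor has the highest total.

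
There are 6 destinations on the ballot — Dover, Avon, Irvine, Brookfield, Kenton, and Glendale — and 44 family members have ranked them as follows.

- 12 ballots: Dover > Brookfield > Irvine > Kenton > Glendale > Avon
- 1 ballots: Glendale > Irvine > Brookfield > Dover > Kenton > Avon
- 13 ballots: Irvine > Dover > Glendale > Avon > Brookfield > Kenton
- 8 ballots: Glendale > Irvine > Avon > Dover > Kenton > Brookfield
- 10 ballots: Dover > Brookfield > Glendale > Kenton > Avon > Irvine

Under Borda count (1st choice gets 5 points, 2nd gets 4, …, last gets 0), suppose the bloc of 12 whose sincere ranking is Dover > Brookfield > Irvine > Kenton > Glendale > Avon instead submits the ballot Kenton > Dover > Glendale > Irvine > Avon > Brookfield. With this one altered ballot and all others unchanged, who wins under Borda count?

Borda totals with the altered ballot: Dover 168, Avon 72, Irvine 125, Brookfield 56, Kenton 89, Glendale 150.
The winner is unchanged: still Dover.

Dover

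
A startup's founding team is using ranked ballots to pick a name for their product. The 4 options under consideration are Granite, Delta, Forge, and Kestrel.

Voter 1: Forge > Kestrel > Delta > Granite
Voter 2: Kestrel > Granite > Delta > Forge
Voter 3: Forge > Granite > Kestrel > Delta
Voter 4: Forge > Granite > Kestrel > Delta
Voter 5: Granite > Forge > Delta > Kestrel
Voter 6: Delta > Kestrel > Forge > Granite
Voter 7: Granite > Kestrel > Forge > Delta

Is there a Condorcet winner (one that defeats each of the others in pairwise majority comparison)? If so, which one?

Head-to-head results (7 voters total):
Granite vs Delta: Granite wins 5–2.
Granite vs Forge: Forge wins 4–3.
Granite vs Kestrel: Granite wins 4–3.
Delta vs Forge: Forge wins 5–2.
Delta vs Kestrel: Kestrel wins 5–2.
Forge vs Kestrel: Forge wins 4–3.
Forge beats each rival — Granite (4–3), Delta (5–2), Kestrel (4–3) — so Forge is the Condorcet winner.

Forge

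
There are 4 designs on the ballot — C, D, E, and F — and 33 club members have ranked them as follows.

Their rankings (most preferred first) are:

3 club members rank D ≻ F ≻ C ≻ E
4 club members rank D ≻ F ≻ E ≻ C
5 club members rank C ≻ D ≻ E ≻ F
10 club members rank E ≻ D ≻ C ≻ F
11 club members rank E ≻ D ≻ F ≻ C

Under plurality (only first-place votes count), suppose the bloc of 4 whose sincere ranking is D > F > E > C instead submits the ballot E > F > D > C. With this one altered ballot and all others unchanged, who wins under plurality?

First-place totals with the altered ballot: C 5, D 3, E 25, F 0.
The winner is unchanged: still E.

E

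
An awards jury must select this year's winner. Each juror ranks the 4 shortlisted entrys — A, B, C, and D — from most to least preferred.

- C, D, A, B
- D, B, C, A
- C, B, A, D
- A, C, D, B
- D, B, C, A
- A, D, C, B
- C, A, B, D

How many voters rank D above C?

3

Ballots ranking D above C: 3.
Ballots ranking C above D: 4.
So 3 of 7 voters prefer D to C.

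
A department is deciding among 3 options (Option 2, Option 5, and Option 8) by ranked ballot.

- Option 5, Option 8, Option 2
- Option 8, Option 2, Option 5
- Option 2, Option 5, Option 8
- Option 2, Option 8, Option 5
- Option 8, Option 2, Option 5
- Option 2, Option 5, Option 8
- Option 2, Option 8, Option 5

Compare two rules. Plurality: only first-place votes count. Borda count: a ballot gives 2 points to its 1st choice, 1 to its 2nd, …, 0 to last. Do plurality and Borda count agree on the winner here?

Yes

Plurality first-place counts: Option 2 4, Option 5 1, Option 8 2 → Option 2.
Borda totals: Option 2 10, Option 5 4, Option 8 7 → Option 2.
The two rules agree on Option 2.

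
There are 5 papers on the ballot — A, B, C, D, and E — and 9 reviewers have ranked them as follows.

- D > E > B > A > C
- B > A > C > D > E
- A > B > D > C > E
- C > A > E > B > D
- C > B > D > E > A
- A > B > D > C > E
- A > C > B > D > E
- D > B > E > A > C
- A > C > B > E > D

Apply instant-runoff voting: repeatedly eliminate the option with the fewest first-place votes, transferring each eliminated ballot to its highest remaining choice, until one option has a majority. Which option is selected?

A

Round 1: A 4, C 2, D 2, B 1, E 0. E has the fewest and is eliminated.
Round 2: A 4, C 2, D 2, B 1. B has the fewest and is eliminated.
Round 3: A 5, C 2, D 2. A has a majority.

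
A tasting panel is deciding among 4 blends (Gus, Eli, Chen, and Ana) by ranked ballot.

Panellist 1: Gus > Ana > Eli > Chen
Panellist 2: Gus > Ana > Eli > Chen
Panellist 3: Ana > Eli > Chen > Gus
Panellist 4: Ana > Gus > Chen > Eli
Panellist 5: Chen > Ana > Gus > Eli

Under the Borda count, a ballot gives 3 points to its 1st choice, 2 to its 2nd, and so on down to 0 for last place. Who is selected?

Ana

Borda scores:
  Gus: 3 + 3 + 0 + 2 + 1 = 9
  Eli: 1 + 1 + 2 + 0 + 0 = 4
  Chen: 0 + 0 + 1 + 1 + 3 = 5
  Ana: 2 + 2 + 3 + 3 + 2 = 12
Ana has the highest total.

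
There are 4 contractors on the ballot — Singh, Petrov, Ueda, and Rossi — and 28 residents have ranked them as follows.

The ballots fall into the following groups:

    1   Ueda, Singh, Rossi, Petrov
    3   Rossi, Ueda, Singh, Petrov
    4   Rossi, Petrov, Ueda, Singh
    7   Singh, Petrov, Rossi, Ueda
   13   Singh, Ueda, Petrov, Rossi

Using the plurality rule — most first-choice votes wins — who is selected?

First-place vote totals:
  Singh: 20
  Petrov: 0
  Ueda: 1
  Rossi: 7
Singh has the most first-place votes.

Singh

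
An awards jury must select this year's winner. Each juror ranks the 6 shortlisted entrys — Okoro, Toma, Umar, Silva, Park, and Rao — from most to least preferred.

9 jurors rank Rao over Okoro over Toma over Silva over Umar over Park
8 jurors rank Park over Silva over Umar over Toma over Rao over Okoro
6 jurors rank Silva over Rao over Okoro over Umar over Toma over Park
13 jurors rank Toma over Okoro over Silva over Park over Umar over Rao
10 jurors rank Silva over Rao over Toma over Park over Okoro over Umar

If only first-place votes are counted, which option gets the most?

Silva

First-place vote totals:
  Okoro: 0
  Toma: 13
  Umar: 0
  Silva: 16
  Park: 8
  Rao: 9
Silva has the most first-place votes.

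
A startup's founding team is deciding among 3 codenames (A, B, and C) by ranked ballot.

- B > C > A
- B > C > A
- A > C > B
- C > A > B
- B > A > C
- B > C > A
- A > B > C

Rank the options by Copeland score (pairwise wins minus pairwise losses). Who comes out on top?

B

Pairwise results:
  A vs B: B wins 4–3.
  A vs C: C wins 4–3.
  B vs C: B wins 5–2.
Copeland scores (wins − losses):
  A: 0 − 2 = -2
  B: 2 − 0 = 2
  C: 1 − 1 = 0
B has the best Copeland score.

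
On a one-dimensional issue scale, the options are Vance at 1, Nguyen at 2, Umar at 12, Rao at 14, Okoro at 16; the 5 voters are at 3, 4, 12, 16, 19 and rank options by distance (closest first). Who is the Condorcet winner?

Umar

With single-peaked preferences on a line, the Condorcet winner is the candidate closest to the median voter.
The median voter (position 12) is closest to Umar at 12.
Check: Umar vs Okoro — voters closer to Umar: 3 of 5.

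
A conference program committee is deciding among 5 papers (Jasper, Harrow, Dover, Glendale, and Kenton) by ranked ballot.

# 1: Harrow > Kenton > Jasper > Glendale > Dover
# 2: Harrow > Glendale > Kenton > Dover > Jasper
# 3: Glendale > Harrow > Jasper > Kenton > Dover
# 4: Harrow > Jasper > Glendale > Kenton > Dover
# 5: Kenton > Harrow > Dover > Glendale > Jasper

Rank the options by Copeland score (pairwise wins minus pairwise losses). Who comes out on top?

Pairwise results:
  Jasper vs Harrow: Harrow wins 5–0.
  Jasper vs Dover: Jasper wins 3–2.
  Jasper vs Glendale: Glendale wins 3–2.
  Jasper vs Kenton: Kenton wins 3–2.
  Harrow vs Dover: Harrow wins 5–0.
  Harrow vs Glendale: Harrow wins 4–1.
  Harrow vs Kenton: Harrow wins 4–1.
  Dover vs Glendale: Glendale wins 4–1.
  Dover vs Kenton: Kenton wins 5–0.
  Glendale vs Kenton: Glendale wins 3–2.
Copeland scores (wins − losses):
  Jasper: 1 − 3 = -2
  Harrow: 4 − 0 = 4
  Dover: 0 − 4 = -4
  Glendale: 3 − 1 = 2
  Kenton: 2 − 2 = 0
Harrow has the best Copeland score.

Harrow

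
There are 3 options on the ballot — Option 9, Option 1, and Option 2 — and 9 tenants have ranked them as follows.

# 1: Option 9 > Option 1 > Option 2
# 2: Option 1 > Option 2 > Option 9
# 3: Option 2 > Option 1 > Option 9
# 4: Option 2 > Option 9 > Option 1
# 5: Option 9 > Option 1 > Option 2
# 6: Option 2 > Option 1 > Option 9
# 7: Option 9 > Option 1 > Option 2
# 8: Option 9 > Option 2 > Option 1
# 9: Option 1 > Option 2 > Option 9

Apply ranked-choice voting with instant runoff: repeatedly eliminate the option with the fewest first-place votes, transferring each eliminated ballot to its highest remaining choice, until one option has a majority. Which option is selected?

Round 1: Option 9 4, Option 2 3, Option 1 2. Option 1 has the fewest and is eliminated.
Round 2: Option 2 5, Option 9 4. Option 2 has a majority.

Option 2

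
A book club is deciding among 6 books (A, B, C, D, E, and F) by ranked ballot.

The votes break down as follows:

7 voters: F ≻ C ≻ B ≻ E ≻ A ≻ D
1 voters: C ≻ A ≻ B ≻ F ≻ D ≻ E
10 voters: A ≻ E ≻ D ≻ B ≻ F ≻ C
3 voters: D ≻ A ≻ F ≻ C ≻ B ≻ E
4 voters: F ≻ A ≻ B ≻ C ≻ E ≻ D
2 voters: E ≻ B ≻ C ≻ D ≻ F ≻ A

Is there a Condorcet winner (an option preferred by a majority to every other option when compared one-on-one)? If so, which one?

Head-to-head results (27 voters total):
A vs B: A wins 18–9.
A vs C: A wins 17–10.
A vs D: A wins 22–5.
A vs E: A wins 18–9.
A vs F: A wins 14–13.
B vs C: B wins 16–11.
B vs D: B wins 14–13.
B vs E: B wins 15–12.
B vs F: F wins 14–13.
C vs D: C wins 14–13.
C vs E: C wins 15–12.
C vs F: F wins 24–3.
D vs E: E wins 23–4.
D vs F: D wins 15–12.
E vs F: F wins 15–12.
A beats each rival — B (18–9), C (17–10), D (22–5), E (18–9), F (14–13) — so A is the Condorcet winner.

A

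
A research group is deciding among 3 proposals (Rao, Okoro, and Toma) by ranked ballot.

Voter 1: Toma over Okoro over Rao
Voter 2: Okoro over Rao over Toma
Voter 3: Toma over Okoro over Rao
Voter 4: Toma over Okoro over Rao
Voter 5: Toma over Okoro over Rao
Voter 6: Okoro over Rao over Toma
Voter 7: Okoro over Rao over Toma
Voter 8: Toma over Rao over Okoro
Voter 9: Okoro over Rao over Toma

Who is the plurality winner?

Toma

First-place vote totals:
  Rao: 0
  Okoro: 4
  Toma: 5
Toma has the most first-place votes.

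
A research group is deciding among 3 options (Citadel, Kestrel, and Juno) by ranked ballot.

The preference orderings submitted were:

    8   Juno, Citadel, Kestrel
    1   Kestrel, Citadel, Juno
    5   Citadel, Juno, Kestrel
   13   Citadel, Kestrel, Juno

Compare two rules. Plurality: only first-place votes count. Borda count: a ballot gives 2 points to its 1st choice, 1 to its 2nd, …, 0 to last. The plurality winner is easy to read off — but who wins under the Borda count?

Plurality first-place counts: Citadel 18, Kestrel 1, Juno 8 → Citadel.
Borda totals: Citadel 45, Kestrel 15, Juno 21 → Citadel.

Citadel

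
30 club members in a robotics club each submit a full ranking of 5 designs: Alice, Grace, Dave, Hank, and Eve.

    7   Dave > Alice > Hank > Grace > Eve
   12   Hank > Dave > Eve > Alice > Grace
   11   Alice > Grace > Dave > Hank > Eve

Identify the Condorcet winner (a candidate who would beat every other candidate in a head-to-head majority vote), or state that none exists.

Head-to-head results (30 voters total):
Alice vs Grace: Alice wins 30–0.
Alice vs Dave: Dave wins 19–11.
Alice vs Hank: Alice wins 18–12.
Alice vs Eve: Alice wins 18–12.
Grace vs Dave: Dave wins 19–11.
Grace vs Hank: Hank wins 19–11.
Grace vs Eve: Grace wins 18–12.
Dave vs Hank: Dave wins 18–12.
Dave vs Eve: Dave wins 30–0.
Hank vs Eve: Hank wins 30–0.
Dave beats each rival — Alice (19–11), Grace (19–11), Hank (18–12), Eve (30–0) — so Dave is the Condorcet winner.

Dave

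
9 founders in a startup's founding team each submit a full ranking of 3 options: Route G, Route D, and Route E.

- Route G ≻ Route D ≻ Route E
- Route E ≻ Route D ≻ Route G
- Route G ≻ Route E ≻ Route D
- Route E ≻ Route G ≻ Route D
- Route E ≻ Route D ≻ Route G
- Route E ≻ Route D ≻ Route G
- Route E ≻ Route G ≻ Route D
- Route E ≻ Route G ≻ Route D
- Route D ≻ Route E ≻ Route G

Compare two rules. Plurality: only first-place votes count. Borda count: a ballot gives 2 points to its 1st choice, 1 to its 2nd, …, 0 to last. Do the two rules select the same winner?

Plurality first-place counts: Route G 2, Route D 1, Route E 6 → Route E.
Borda totals: Route G 7, Route D 6, Route E 14 → Route E.
The two rules agree on Route E.

Yes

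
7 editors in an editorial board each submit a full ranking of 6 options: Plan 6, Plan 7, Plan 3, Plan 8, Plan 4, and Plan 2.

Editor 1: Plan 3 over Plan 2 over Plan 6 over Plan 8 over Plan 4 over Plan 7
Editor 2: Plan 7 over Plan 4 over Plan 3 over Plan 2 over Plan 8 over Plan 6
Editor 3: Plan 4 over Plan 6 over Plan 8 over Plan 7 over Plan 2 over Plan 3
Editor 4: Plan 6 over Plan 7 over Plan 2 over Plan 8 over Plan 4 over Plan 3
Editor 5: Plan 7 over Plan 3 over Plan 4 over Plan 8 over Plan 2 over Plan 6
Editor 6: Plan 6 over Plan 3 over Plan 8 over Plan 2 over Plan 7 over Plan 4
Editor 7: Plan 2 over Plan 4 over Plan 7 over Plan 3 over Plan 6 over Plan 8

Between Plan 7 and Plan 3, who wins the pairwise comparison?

Ballots ranking Plan 7 above Plan 3: 5.
Ballots ranking Plan 3 above Plan 7: 2.
Plan 7 wins the head-to-head, 5–2.

Plan 7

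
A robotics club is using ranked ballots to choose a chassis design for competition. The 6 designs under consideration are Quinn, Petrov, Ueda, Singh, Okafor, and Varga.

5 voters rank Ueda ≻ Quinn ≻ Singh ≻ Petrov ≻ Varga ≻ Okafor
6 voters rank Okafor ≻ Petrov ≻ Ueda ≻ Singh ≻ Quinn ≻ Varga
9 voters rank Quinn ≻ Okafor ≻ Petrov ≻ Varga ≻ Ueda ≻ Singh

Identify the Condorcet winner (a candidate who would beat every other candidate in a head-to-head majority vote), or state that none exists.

There is no Condorcet winner

Head-to-head results (20 voters total):
Quinn vs Petrov: Quinn wins 14–6.
Quinn vs Ueda: Ueda wins 11–9.
Quinn vs Singh: Quinn wins 14–6.
Quinn vs Okafor: Quinn wins 14–6.
Quinn vs Varga: Quinn wins 20–0.
Petrov vs Ueda: Petrov wins 15–5.
Petrov vs Singh: Petrov wins 15–5.
Petrov vs Okafor: Okafor wins 15–5.
Petrov vs Varga: Petrov wins 20–0.
Ueda vs Singh: Ueda wins 20–0.
Ueda vs Okafor: Okafor wins 15–5.
Ueda vs Varga: Ueda wins 11–9.
Singh vs Okafor: Okafor wins 15–5.
Singh vs Varga: Singh wins 11–9.
Okafor vs Varga: Okafor wins 15–5.
No candidate beats all others: Quinn beats Petrov beats Ueda beats Quinn, a majority cycle.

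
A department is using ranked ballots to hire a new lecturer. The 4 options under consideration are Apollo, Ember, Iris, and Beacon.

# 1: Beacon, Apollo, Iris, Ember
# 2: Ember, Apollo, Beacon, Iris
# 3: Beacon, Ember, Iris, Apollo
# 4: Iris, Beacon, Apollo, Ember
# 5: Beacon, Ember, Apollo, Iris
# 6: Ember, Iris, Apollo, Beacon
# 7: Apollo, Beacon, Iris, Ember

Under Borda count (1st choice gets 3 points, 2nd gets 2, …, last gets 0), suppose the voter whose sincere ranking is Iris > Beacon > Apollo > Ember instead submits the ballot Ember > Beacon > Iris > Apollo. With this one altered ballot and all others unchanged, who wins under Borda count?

Beacon

Borda totals with the altered ballot: Apollo 9, Ember 13, Iris 6, Beacon 14.
The winner is unchanged: still Beacon.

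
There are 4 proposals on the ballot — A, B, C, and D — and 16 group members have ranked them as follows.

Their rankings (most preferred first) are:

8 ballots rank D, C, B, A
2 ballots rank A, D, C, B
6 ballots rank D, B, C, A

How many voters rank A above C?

Ballots ranking A above C: 2.
Ballots ranking C above A: 8+6 = 14.
So 2 of 16 voters prefer A to C.

2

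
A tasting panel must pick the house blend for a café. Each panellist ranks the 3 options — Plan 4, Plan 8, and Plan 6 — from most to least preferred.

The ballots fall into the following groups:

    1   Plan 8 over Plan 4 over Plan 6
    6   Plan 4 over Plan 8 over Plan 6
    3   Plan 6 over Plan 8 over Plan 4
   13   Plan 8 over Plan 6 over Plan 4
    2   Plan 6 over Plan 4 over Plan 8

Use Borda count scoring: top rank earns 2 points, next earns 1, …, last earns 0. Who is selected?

Plan 8

Borda scores:
  Plan 4: 1 + 6·2 + 3·0 + 13·0 + 2·1 = 15
  Plan 8: 2 + 6·1 + 3·1 + 13·2 + 2·0 = 37
  Plan 6: 0 + 6·0 + 3·2 + 13·1 + 2·2 = 23
Plan 8 has the highest total.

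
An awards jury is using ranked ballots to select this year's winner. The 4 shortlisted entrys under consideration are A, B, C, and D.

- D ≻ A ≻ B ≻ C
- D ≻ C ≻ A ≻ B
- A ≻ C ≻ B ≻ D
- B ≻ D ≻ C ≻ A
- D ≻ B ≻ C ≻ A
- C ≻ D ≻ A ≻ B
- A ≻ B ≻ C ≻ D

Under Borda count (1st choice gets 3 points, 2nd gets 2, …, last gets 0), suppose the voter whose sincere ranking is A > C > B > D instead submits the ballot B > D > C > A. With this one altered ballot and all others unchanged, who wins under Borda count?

D

Borda totals with the altered ballot: A 7, B 11, C 9, D 15.
The winner is unchanged: still D.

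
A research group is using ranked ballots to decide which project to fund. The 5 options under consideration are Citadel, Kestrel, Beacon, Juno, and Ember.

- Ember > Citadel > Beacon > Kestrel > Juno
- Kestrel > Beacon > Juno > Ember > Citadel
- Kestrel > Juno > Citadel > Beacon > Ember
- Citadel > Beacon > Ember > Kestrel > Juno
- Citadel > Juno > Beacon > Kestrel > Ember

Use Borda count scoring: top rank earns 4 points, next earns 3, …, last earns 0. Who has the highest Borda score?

Citadel

Borda scores:
  Citadel: 3 + 0 + 2 + 4 + 4 = 13
  Kestrel: 1 + 4 + 4 + 1 + 1 = 11
  Beacon: 2 + 3 + 1 + 3 + 2 = 11
  Juno: 0 + 2 + 3 + 0 + 3 = 8
  Ember: 4 + 1 + 0 + 2 + 0 = 7
Citadel has the highest total.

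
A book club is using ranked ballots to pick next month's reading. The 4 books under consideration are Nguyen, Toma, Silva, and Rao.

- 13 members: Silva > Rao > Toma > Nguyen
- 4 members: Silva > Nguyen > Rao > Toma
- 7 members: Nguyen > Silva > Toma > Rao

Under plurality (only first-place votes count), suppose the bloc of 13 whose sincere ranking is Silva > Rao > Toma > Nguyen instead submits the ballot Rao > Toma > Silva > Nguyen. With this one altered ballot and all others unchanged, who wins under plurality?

Rao

First-place totals with the altered ballot: Nguyen 7, Toma 0, Silva 4, Rao 13.
The switch changes the winner from Silva to Rao.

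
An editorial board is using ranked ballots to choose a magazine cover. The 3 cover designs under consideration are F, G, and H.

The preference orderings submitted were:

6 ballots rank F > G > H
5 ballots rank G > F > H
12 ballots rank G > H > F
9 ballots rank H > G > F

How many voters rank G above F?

Ballots ranking G above F: 5+12+9 = 26.
Ballots ranking F above G: 6.
So 26 of 32 voters prefer G to F.

26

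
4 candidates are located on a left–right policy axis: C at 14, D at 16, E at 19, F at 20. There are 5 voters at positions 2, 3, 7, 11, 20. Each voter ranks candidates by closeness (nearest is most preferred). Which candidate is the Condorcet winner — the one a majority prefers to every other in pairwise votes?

C

With single-peaked preferences on a line, the Condorcet winner is the candidate closest to the median voter.
The median voter (position 7) is closest to C at 14.
Check: C vs D — voters closer to C: 4 of 5.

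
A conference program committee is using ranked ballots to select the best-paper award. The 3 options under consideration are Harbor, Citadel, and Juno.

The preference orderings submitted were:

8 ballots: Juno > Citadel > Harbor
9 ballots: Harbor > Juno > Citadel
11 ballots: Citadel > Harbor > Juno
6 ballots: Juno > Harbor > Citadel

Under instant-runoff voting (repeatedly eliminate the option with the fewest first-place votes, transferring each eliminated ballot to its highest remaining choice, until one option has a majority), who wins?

Round 1: Juno 14, Citadel 11, Harbor 9. Harbor has the fewest and is eliminated.
Round 2: Juno 23, Citadel 11. Juno has a majority.

Juno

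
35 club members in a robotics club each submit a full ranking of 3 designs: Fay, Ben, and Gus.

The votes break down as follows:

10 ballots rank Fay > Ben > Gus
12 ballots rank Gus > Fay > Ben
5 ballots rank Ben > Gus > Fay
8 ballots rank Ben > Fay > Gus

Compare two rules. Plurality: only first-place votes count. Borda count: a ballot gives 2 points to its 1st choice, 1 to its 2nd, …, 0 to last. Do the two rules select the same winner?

No

Plurality first-place counts: Fay 10, Ben 13, Gus 12 → Ben.
Borda totals: Fay 40, Ben 36, Gus 29 → Fay.
The two rules disagree: plurality picks Ben, Borda picks Fay.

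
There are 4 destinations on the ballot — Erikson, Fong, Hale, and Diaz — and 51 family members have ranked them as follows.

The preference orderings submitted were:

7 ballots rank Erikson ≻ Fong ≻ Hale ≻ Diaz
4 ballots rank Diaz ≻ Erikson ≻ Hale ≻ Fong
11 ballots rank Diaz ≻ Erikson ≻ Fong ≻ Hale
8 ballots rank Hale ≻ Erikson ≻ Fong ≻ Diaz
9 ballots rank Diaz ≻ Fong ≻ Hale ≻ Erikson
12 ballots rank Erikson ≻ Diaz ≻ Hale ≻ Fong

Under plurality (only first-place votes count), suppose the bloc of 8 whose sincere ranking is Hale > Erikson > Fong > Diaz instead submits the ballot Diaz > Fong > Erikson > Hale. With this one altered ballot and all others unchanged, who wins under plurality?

Diaz

First-place totals with the altered ballot: Erikson 19, Fong 0, Hale 0, Diaz 32.
The winner is unchanged: still Diaz.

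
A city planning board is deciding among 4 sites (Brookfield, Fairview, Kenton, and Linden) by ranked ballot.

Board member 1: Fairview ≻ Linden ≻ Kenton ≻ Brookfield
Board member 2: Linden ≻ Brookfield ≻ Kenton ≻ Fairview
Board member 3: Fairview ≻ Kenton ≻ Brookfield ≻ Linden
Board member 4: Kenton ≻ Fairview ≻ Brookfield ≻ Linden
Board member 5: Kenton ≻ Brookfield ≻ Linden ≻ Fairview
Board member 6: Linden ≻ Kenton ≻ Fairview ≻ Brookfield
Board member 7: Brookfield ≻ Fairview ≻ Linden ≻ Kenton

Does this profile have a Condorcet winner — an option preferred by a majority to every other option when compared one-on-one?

No

Head-to-head results (7 voters total):
Brookfield vs Fairview: Fairview wins 4–3.
Brookfield vs Kenton: Kenton wins 5–2.
Brookfield vs Linden: Brookfield wins 4–3.
Fairview vs Kenton: Kenton wins 4–3.
Fairview vs Linden: Fairview wins 4–3.
Kenton vs Linden: Linden wins 4–3.
No candidate beats all others: Brookfield beats Linden beats Kenton beats Brookfield, a majority cycle.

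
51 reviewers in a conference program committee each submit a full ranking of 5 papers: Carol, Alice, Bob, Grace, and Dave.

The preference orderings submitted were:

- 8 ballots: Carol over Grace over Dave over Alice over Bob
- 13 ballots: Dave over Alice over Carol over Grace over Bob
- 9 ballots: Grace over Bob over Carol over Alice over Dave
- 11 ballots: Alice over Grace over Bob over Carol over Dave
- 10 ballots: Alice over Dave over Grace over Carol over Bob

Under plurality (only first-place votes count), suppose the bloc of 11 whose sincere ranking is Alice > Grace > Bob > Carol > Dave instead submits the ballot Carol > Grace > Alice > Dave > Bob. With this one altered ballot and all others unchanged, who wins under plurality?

Carol

First-place totals with the altered ballot: Carol 19, Alice 10, Bob 0, Grace 9, Dave 13.
The switch changes the winner from Alice to Carol.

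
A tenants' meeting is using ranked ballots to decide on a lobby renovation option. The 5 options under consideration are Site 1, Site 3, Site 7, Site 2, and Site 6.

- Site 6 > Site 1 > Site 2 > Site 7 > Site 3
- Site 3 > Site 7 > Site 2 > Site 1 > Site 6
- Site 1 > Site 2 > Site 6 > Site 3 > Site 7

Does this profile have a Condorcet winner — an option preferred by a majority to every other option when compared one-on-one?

Head-to-head results (3 voters total):
Site 1 vs Site 3: Site 1 wins 2–1.
Site 1 vs Site 7: Site 1 wins 2–1.
Site 1 vs Site 2: Site 1 wins 2–1.
Site 1 vs Site 6: Site 1 wins 2–1.
Site 3 vs Site 7: Site 3 wins 2–1.
Site 3 vs Site 2: Site 2 wins 2–1.
Site 3 vs Site 6: Site 6 wins 2–1.
Site 7 vs Site 2: Site 2 wins 2–1.
Site 7 vs Site 6: Site 6 wins 2–1.
Site 2 vs Site 6: Site 2 wins 2–1.
Site 1 beats each rival — Site 3 (2–1), Site 7 (2–1), Site 2 (2–1), Site 6 (2–1) — so Site 1 is the Condorcet winner.

Yes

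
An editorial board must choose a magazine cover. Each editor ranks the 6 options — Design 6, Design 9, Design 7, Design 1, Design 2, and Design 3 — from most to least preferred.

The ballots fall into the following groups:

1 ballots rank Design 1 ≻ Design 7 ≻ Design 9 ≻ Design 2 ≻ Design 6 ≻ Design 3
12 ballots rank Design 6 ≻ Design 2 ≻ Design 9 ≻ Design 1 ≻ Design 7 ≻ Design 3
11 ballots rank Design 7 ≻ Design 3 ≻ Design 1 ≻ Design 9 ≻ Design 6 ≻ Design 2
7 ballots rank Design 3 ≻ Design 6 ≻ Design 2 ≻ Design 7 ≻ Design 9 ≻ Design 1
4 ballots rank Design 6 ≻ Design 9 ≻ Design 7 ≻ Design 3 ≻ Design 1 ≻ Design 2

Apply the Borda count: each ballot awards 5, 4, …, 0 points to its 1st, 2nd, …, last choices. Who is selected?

Design 6

Borda scores:
  Design 6: 1 + 12·5 + 11·1 + 7·4 + 4·5 = 120
  Design 9: 3 + 12·3 + 11·2 + 7·1 + 4·4 = 84
  Design 7: 4 + 12·1 + 11·5 + 7·2 + 4·3 = 97
  Design 1: 5 + 12·2 + 11·3 + 7·0 + 4·1 = 66
  Design 2: 2 + 12·4 + 11·0 + 7·3 + 4·0 = 71
  Design 3: 0 + 12·0 + 11·4 + 7·5 + 4·2 = 87
Design 6 has the highest total.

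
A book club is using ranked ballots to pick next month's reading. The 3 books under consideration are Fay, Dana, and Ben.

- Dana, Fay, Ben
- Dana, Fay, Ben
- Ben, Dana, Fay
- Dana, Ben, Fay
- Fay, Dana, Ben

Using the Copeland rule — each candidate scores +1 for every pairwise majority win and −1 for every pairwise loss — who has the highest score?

Dana

Pairwise results:
  Fay vs Dana: Dana wins 4–1.
  Fay vs Ben: Fay wins 3–2.
  Dana vs Ben: Dana wins 4–1.
Copeland scores (wins − losses):
  Fay: 1 − 1 = 0
  Dana: 2 − 0 = 2
  Ben: 0 − 2 = -2
Dana has the best Copeland score.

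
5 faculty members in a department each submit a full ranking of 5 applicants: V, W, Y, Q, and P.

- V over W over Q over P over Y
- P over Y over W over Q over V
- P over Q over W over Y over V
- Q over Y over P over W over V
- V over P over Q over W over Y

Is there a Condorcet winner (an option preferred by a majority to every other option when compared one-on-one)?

Yes

Head-to-head results (5 voters total):
V vs W: W wins 3–2.
V vs Y: Y wins 3–2.
V vs Q: Q wins 3–2.
V vs P: P wins 3–2.
W vs Y: W wins 3–2.
W vs Q: Q wins 3–2.
W vs P: P wins 4–1.
Y vs Q: Q wins 4–1.
Y vs P: P wins 4–1.
Q vs P: P wins 3–2.
P beats each rival — V (3–2), W (4–1), Y (4–1), Q (3–2) — so P is the Condorcet winner.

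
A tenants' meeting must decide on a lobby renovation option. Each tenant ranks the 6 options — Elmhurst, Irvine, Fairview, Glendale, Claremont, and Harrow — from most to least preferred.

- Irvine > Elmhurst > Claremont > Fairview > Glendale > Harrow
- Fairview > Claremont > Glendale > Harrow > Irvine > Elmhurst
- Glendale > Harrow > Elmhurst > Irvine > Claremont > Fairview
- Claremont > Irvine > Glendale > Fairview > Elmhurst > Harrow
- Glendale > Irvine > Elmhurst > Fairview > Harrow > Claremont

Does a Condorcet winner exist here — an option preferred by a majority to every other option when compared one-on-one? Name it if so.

Head-to-head results (5 voters total):
Elmhurst vs Irvine: Irvine wins 4–1.
Elmhurst vs Fairview: Elmhurst wins 3–2.
Elmhurst vs Glendale: Glendale wins 4–1.
Elmhurst vs Claremont: Elmhurst wins 3–2.
Elmhurst vs Harrow: Elmhurst wins 3–2.
Irvine vs Fairview: Irvine wins 4–1.
Irvine vs Glendale: Glendale wins 3–2.
Irvine vs Claremont: Irvine wins 3–2.
Irvine vs Harrow: Irvine wins 3–2.
Fairview vs Glendale: Glendale wins 3–2.
Fairview vs Claremont: Claremont wins 3–2.
Fairview vs Harrow: Fairview wins 4–1.
Glendale vs Claremont: Claremont wins 3–2.
Glendale vs Harrow: Glendale wins 5–0.
Claremont vs Harrow: Claremont wins 3–2.
No candidate beats all others: Elmhurst beats Claremont beats Glendale beats Elmhurst, a majority cycle.

No Condorcet winner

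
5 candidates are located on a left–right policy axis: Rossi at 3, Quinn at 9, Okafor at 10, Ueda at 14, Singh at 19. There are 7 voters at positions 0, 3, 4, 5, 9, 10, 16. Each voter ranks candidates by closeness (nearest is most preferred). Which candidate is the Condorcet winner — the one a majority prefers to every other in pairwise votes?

With single-peaked preferences on a line, the Condorcet winner is the candidate closest to the median voter.
The median voter (position 5) is closest to Rossi at 3.
Check: Rossi vs Okafor — voters closer to Rossi: 4 of 7.

Rossi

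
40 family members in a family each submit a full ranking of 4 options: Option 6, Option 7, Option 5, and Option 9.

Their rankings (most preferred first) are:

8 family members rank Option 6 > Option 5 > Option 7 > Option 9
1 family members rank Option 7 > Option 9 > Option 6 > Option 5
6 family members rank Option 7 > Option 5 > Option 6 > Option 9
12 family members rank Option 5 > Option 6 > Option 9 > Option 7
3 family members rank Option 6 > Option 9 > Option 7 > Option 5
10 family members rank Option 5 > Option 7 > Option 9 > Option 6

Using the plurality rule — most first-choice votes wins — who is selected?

First-place vote totals:
  Option 6: 11
  Option 7: 7
  Option 5: 22
  Option 9: 0
Option 5 has the most first-place votes.

Option 5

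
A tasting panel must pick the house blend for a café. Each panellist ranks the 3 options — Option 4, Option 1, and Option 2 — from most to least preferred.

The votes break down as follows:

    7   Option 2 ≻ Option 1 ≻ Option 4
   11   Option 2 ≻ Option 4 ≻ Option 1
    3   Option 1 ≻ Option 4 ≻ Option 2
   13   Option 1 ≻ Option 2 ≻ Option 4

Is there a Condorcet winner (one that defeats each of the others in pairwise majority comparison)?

Head-to-head results (34 voters total):
Option 4 vs Option 1: Option 1 wins 23–11.
Option 4 vs Option 2: Option 2 wins 31–3.
Option 1 vs Option 2: Option 2 wins 18–16.
Option 2 beats each rival — Option 4 (31–3), Option 1 (18–16) — so Option 2 is the Condorcet winner.

Yes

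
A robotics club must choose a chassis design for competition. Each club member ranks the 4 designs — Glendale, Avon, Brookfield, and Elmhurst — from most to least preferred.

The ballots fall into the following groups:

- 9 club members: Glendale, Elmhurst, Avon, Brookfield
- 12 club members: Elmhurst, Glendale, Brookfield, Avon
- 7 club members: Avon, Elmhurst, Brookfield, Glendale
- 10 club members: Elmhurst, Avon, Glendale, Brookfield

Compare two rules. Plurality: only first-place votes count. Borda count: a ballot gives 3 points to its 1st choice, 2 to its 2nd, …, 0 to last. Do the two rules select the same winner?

Plurality first-place counts: Glendale 9, Avon 7, Brookfield 0, Elmhurst 22 → Elmhurst.
Borda totals: Glendale 61, Avon 50, Brookfield 19, Elmhurst 98 → Elmhurst.
The two rules agree on Elmhurst.

Yes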